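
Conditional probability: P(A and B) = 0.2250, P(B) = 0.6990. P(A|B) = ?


P(A|B) = 0.2250/0.6990 = 0.3219

P(A|B) = 0.3219


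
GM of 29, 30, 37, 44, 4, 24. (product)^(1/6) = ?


Product = 29 × 30 × 37 × 44 × 4 × 24 = 135970560
GM = 135970560^(1/6) = 22.6764

GM = 22.6764


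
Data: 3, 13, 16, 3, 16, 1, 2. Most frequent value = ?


Frequencies: 1:1, 2:1, 3:2, 13:1, 16:2
Max frequency = 2
Mode = 3, 16

Mode = 3, 16


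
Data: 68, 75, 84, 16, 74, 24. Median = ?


Sorted: 16, 24, 68, 74, 75, 84
n = 6 (even)
Middle values: 68 and 74
Median = (68+74)/2 = 71.0000

Median = 71.0000


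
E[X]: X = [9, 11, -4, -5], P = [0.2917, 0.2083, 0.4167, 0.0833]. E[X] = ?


E[X] = 9*0.2917 + 11*0.2083 - 4*0.4167 - 5*0.0833
= 2.6253 + 2.2913 - 1.6668 - 0.4165
= 2.8333

E[X] = 2.8333


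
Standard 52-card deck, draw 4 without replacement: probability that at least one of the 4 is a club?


P(at least one) = 1 - P(none)
P(none) = (39/52) × (38/51) × (37/50) × (36/49) = 0.303818
P(at least one) = 1 - 0.303818 = 0.6962

P = 0.6962


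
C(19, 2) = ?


C(19,2) = 19!/(2! × 17!)
= 121645100408832000/(2 × 355687428096000)
= 171

C(19,2) = 171


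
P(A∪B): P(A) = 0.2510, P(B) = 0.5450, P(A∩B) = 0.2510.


P(A∪B) = 0.2510 + 0.5450 - 0.2510
= 0.7960 - 0.2510
= 0.5450

P(A∪B) = 0.5450


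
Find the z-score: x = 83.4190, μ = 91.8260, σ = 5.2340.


z = (83.4190 - 91.8260)/5.2340
= -8.4070/5.2340
= -1.6062

z = -1.6062


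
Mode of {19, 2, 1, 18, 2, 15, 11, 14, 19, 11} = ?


Frequencies: 1:1, 2:2, 11:2, 14:1, 15:1, 18:1, 19:2
Max frequency = 2
Mode = 2, 11, 19

Mode = 2, 11, 19


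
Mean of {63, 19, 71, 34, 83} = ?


Sum = 63 + 19 + 71 + 34 + 83 = 270
n = 5
Mean = 270/5 = 54.0000

Mean = 54.0000


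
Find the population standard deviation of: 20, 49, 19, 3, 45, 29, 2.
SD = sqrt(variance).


Mean = 23.8571
Variance = 293.8367
SD = sqrt(293.8367) = 17.1417

SD = 17.1417


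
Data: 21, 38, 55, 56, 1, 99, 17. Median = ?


Sorted: 1, 17, 21, 38, 55, 56, 99
n = 7 (odd)
Middle value = 38

Median = 38


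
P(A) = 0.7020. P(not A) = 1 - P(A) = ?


P(not A) = 1 - 0.7020 = 0.2980

P(not A) = 0.2980


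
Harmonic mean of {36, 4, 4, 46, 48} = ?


Sum of reciprocals = 1/36 + 1/4 + 1/4 + 1/46 + 1/48 = 0.570350
HM = 5/0.570350 = 8.7665

HM = 8.7665


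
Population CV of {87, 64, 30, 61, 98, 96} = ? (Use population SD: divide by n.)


Mean = 72.6667
SD = 23.8863
CV = (23.8863/72.6667)*100 = 32.8711%

CV = 32.8711%


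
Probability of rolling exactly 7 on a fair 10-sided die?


Favorable outcomes (roll = 7): 1
Total outcomes = 10
P = 1/10 = 0.1000

P = 0.1000


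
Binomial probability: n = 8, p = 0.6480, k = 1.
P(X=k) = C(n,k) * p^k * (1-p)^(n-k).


C(8,1) = 8
p^1 = 0.648000
(1-p)^7 = 0.000670
P = 8 * 0.648000 * 0.000670 = 0.0035

P(X=1) = 0.0035


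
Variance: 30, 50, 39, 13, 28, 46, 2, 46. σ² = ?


Mean = 31.7500
Squared deviations: 3.0625, 333.0625, 52.5625, 351.5625, 14.0625, 203.0625, 885.0625, 203.0625
Sum = 2045.5000
Variance = 2045.5000/8 = 255.6875

Variance = 255.6875


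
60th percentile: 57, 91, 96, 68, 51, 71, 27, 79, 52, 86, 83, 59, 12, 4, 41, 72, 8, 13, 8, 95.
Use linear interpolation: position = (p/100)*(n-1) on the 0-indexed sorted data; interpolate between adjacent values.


Sorted: 4, 8, 8, 12, 13, 27, 41, 51, 52, 57, 59, 68, 71, 72, 79, 83, 86, 91, 95, 96
n = 20
Index = 60/100 * 19 = 11.4000
Lower = data[11] = 68, Upper = data[12] = 71
P60 = 68 + 0.4000*(3) = 69.2000

P60 = 69.2000


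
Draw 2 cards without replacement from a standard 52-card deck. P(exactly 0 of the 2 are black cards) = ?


Hypergeometric: P(X=0) = C(26,0)·C(26,2) / C(52,2)
= 1 × 325 / 1326
= 325/1326 = 0.2451

P = 0.2451


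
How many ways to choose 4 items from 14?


C(14,4) = 14!/(4! × 10!)
= 87178291200/(24 × 3628800)
= 1001

C(14,4) = 1001


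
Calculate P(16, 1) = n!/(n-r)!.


P(16,1) = 16!/15!
= 20922789888000/1307674368000
= 16

P(16,1) = 16


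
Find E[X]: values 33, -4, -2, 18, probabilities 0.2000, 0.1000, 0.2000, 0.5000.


E[X] = 33*0.2000 - 4*0.1000 - 2*0.2000 + 18*0.5000
= 6.6000 - 0.4000 - 0.4000 + 9.0000
= 14.8000

E[X] = 14.8000


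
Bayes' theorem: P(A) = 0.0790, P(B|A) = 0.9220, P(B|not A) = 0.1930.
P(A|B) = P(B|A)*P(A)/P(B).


P(B) = P(B|A)*P(A) + P(B|A')*P(A')
= 0.9220*0.0790 + 0.1930*0.9210
= 0.072838 + 0.177753 = 0.250591
P(A|B) = 0.072838/0.250591 = 0.2907

P(A|B) = 0.2907


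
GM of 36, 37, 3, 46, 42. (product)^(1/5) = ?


Product = 36 × 37 × 3 × 46 × 42 = 7720272
GM = 7720272^(1/5) = 23.8521

GM = 23.8521


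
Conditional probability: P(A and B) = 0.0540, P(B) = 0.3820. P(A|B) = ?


P(A|B) = 0.0540/0.3820 = 0.1414

P(A|B) = 0.1414


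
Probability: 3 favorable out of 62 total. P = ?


P = 3/62 = 0.0484

P = 0.0484


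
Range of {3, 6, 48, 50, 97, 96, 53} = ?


Max = 97, Min = 3
Range = 97 - 3 = 94

Range = 94


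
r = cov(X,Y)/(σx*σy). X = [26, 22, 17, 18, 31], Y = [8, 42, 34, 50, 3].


Mean X = 22.8000, Mean Y = 27.4000
SD X = 5.192302, SD Y = 18.650469
Cov = -84.120000
r = -84.120000/(5.192302*18.650469) = -0.8687

r = -0.8687


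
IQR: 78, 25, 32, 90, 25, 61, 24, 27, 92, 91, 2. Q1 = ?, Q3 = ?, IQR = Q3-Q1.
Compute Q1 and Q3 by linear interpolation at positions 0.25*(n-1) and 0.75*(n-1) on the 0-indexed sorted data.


Sorted: 2, 24, 25, 25, 27, 32, 61, 78, 90, 91, 92
Q1 (25th %ile) = 25.0000
Q3 (75th %ile) = 84.0000
IQR = 84.0000 - 25.0000 = 59.0000

IQR = 59.0000


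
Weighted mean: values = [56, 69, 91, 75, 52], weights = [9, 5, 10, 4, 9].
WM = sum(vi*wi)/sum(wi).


Numerator = 56*9 + 69*5 + 91*10 + 75*4 + 52*9 = 2527
Denominator = 9 + 5 + 10 + 4 + 9 = 37
WM = 2527/37 = 68.2973

WM = 68.2973


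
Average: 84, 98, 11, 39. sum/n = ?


Sum = 84 + 98 + 11 + 39 = 232
n = 4
Mean = 232/4 = 58.0000

Mean = 58.0000


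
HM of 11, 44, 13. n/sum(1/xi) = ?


Sum of reciprocals = 1/11 + 1/44 + 1/13 = 0.190559
HM = 3/0.190559 = 15.7431

HM = 15.7431


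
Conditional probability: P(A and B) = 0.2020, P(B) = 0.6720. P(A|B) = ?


P(A|B) = 0.2020/0.6720 = 0.3006

P(A|B) = 0.3006


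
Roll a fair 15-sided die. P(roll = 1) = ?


Favorable outcomes (roll = 1): 1
Total outcomes = 15
P = 1/15 = 0.0667

P = 0.0667


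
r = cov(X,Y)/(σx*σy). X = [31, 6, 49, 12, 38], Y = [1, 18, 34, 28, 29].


Mean X = 27.2000, Mean Y = 22.0000
SD X = 16.042444, SD Y = 11.713240
Cov = 50.200000
r = 50.200000/(16.042444*11.713240) = 0.2672

r = 0.2672


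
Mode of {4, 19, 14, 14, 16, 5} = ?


Frequencies: 4:1, 5:1, 14:2, 16:1, 19:1
Max frequency = 2
Mode = 14

Mode = 14


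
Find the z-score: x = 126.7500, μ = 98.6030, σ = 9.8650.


z = (126.7500 - 98.6030)/9.8650
= 28.1470/9.8650
= 2.8532

z = 2.8532


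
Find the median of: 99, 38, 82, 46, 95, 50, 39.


Sorted: 38, 39, 46, 50, 82, 95, 99
n = 7 (odd)
Middle value = 50

Median = 50


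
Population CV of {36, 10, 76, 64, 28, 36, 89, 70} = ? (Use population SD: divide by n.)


Mean = 51.1250
SD = 25.6390
CV = (25.6390/51.1250)*100 = 50.1497%

CV = 50.1497%


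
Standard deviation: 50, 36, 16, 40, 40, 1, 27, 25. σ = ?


Mean = 29.3750
Variance = 212.9844
SD = sqrt(212.9844) = 14.5940

SD = 14.5940


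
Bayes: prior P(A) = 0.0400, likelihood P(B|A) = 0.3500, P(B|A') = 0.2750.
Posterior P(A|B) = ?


P(B) = P(B|A)*P(A) + P(B|A')*P(A')
= 0.3500*0.0400 + 0.2750*0.9600
= 0.014000 + 0.264000 = 0.278000
P(A|B) = 0.014000/0.278000 = 0.0504

P(A|B) = 0.0504


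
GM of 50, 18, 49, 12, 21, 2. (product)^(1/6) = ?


Product = 50 × 18 × 49 × 12 × 21 × 2 = 22226400
GM = 22226400^(1/6) = 16.7679

GM = 16.7679


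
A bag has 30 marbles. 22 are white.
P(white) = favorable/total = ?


P = 22/30 = 0.7333

P = 0.7333


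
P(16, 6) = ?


P(16,6) = 16!/10!
= 20922789888000/3628800
= 5765760

P(16,6) = 5765760


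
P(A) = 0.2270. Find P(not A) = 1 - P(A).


P(not A) = 1 - 0.2270 = 0.7730

P(not A) = 0.7730


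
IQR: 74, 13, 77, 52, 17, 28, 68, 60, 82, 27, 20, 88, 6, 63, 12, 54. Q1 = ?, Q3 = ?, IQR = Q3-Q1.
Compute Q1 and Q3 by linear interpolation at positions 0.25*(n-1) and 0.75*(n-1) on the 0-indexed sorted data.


Sorted: 6, 12, 13, 17, 20, 27, 28, 52, 54, 60, 63, 68, 74, 77, 82, 88
Q1 (25th %ile) = 19.2500
Q3 (75th %ile) = 69.5000
IQR = 69.5000 - 19.2500 = 50.2500

IQR = 50.2500


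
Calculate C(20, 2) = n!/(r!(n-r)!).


C(20,2) = 20!/(2! × 18!)
= 2432902008176640000/(2 × 6402373705728000)
= 190

C(20,2) = 190


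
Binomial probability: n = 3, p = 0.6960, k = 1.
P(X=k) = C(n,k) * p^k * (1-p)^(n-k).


C(3,1) = 3
p^1 = 0.696000
(1-p)^2 = 0.092416
P = 3 * 0.696000 * 0.092416 = 0.1930

P(X=1) = 0.1930


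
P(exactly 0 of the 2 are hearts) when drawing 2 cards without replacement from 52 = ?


Hypergeometric: P(X=0) = C(13,0)·C(39,2) / C(52,2)
= 1 × 741 / 1326
= 741/1326 = 0.5588

P = 0.5588


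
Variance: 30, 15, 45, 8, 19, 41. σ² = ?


Mean = 26.3333
Squared deviations: 13.4444, 128.4444, 348.4444, 336.1111, 53.7778, 215.1111
Sum = 1095.3333
Variance = 1095.3333/6 = 182.5556

Variance = 182.5556


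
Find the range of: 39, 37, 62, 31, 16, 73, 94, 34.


Max = 94, Min = 16
Range = 94 - 16 = 78

Range = 78


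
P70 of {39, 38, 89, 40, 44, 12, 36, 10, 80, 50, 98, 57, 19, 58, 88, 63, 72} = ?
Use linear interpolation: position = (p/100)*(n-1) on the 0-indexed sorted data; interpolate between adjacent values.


Sorted: 10, 12, 19, 36, 38, 39, 40, 44, 50, 57, 58, 63, 72, 80, 88, 89, 98
n = 17
Index = 70/100 * 16 = 11.2000
Lower = data[11] = 63, Upper = data[12] = 72
P70 = 63 + 0.2000*(9) = 64.8000

P70 = 64.8000


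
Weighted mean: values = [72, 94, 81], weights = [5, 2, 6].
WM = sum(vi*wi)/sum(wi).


Numerator = 72*5 + 94*2 + 81*6 = 1034
Denominator = 5 + 2 + 6 = 13
WM = 1034/13 = 79.5385

WM = 79.5385


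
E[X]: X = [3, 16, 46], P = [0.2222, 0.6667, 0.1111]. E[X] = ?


E[X] = 3*0.2222 + 16*0.6667 + 46*0.1111
= 0.6666 + 10.6672 + 5.1106
= 16.4444

E[X] = 16.4444


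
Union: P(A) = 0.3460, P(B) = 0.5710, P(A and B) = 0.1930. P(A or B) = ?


P(A∪B) = 0.3460 + 0.5710 - 0.1930
= 0.9170 - 0.1930
= 0.7240

P(A∪B) = 0.7240


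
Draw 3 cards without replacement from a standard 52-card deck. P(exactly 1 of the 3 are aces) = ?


Hypergeometric: P(X=1) = C(4,1)·C(48,2) / C(52,3)
= 4 × 1128 / 22100
= 4512/22100 = 0.2042

P = 0.2042


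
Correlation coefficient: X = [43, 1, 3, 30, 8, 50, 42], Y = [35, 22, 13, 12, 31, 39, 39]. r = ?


Mean X = 25.2857, Mean Y = 27.2857
SD X = 19.314793, SD Y = 10.779800
Cov = 133.204082
r = 133.204082/(19.314793*10.779800) = 0.6398

r = 0.6398


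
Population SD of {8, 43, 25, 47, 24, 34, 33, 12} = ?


Mean = 28.2500
Variance = 165.9375
SD = sqrt(165.9375) = 12.8817

SD = 12.8817


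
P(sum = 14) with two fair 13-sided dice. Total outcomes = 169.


Total outcomes = 13×13 = 169
Favorable (sum = 14): 13
P = 13/169 = 0.0769

P = 0.0769


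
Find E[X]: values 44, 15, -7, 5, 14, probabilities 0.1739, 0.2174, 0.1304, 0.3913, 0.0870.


E[X] = 44*0.1739 + 15*0.2174 - 7*0.1304 + 5*0.3913 + 14*0.0870
= 7.6516 + 3.2610 - 0.9128 + 1.9565 + 1.2180
= 13.1743

E[X] = 13.1743


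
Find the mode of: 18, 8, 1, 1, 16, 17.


Frequencies: 1:2, 8:1, 16:1, 17:1, 18:1
Max frequency = 2
Mode = 1

Mode = 1


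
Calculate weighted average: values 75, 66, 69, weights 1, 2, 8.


Numerator = 75*1 + 66*2 + 69*8 = 759
Denominator = 1 + 2 + 8 = 11
WM = 759/11 = 69.0000

WM = 69.0000


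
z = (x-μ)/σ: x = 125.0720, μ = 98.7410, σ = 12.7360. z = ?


z = (125.0720 - 98.7410)/12.7360
= 26.3310/12.7360
= 2.0674

z = 2.0674


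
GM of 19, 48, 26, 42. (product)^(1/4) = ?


Product = 19 × 48 × 26 × 42 = 995904
GM = 995904^(1/4) = 31.5903

GM = 31.5903


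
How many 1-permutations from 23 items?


P(23,1) = 23!/22!
= 25852016738884976640000/1124000727777607680000
= 23

P(23,1) = 23


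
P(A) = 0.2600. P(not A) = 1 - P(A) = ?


P(not A) = 1 - 0.2600 = 0.7400

P(not A) = 0.7400


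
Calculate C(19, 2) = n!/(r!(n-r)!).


C(19,2) = 19!/(2! × 17!)
= 121645100408832000/(2 × 355687428096000)
= 171

C(19,2) = 171


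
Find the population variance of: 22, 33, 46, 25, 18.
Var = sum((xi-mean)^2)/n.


Mean = 28.8000
Squared deviations: 46.2400, 17.6400, 295.8400, 14.4400, 116.6400
Sum = 490.8000
Variance = 490.8000/5 = 98.1600

Variance = 98.1600


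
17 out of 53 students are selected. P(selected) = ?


P = 17/53 = 0.3208

P = 0.3208


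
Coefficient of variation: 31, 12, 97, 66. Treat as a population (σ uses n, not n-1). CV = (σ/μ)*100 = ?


Mean = 51.5000
SD = 32.6382
CV = (32.6382/51.5000)*100 = 63.3751%

CV = 63.3751%


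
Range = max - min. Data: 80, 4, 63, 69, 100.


Max = 100, Min = 4
Range = 100 - 4 = 96

Range = 96


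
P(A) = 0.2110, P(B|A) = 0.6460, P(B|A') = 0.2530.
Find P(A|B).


P(B) = P(B|A)*P(A) + P(B|A')*P(A')
= 0.6460*0.2110 + 0.2530*0.7890
= 0.136306 + 0.199617 = 0.335923
P(A|B) = 0.136306/0.335923 = 0.4058

P(A|B) = 0.4058


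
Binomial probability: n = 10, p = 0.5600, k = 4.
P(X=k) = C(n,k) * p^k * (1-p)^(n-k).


C(10,4) = 210
p^4 = 0.098345
(1-p)^6 = 0.007256
P = 210 * 0.098345 * 0.007256 = 0.1499

P(X=4) = 0.1499


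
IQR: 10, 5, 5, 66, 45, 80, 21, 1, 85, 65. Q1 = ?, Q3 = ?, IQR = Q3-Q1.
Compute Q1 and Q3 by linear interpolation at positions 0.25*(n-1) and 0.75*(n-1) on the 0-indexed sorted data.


Sorted: 1, 5, 5, 10, 21, 45, 65, 66, 80, 85
Q1 (25th %ile) = 6.2500
Q3 (75th %ile) = 65.7500
IQR = 65.7500 - 6.2500 = 59.5000

IQR = 59.5000


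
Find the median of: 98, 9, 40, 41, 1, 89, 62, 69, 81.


Sorted: 1, 9, 40, 41, 62, 69, 81, 89, 98
n = 9 (odd)
Middle value = 62

Median = 62


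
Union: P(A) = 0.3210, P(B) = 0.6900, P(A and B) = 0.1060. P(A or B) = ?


P(A∪B) = 0.3210 + 0.6900 - 0.1060
= 1.0110 - 0.1060
= 0.9050

P(A∪B) = 0.9050


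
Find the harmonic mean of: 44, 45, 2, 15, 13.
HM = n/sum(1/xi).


Sum of reciprocals = 1/44 + 1/45 + 1/2 + 1/15 + 1/13 = 0.688539
HM = 5/0.688539 = 7.2618

HM = 7.2618


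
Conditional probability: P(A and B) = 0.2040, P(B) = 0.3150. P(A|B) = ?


P(A|B) = 0.2040/0.3150 = 0.6476

P(A|B) = 0.6476


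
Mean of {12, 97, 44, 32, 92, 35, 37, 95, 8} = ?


Sum = 12 + 97 + 44 + 32 + 92 + 35 + 37 + 95 + 8 = 452
n = 9
Mean = 452/9 = 50.2222

Mean = 50.2222


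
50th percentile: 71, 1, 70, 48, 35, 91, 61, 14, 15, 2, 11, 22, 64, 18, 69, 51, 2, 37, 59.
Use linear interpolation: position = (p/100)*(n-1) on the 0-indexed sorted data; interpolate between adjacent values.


Sorted: 1, 2, 2, 11, 14, 15, 18, 22, 35, 37, 48, 51, 59, 61, 64, 69, 70, 71, 91
n = 19
Index = 50/100 * 18 = 9.0000
Lower = data[9] = 37, Upper = data[10] = 48
P50 = 37 + 0*(11) = 37.0000

P50 = 37.0000


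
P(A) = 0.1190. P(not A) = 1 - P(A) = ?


P(not A) = 1 - 0.1190 = 0.8810

P(not A) = 0.8810


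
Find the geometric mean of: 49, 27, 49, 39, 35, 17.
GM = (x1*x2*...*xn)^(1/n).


Product = 49 × 27 × 49 × 39 × 35 × 17 = 1504310535
GM = 1504310535^(1/6) = 33.8498

GM = 33.8498


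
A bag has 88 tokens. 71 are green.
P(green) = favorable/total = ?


P = 71/88 = 0.8068

P = 0.8068


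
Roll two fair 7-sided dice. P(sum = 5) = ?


Total outcomes = 7×7 = 49
Favorable (sum = 5): 4
P = 4/49 = 0.0816

P = 0.0816


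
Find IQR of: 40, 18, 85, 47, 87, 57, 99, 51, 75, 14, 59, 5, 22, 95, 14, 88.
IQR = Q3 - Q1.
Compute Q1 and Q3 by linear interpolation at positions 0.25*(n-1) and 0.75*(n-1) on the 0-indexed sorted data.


Sorted: 5, 14, 14, 18, 22, 40, 47, 51, 57, 59, 75, 85, 87, 88, 95, 99
Q1 (25th %ile) = 21.0000
Q3 (75th %ile) = 85.5000
IQR = 85.5000 - 21.0000 = 64.5000

IQR = 64.5000


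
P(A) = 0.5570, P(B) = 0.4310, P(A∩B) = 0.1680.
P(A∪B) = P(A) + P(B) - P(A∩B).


P(A∪B) = 0.5570 + 0.4310 - 0.1680
= 0.9880 - 0.1680
= 0.8200

P(A∪B) = 0.8200


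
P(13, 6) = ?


P(13,6) = 13!/7!
= 6227020800/5040
= 1235520

P(13,6) = 1235520


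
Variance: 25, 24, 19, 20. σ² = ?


Mean = 22.0000
Squared deviations: 9.0000, 4.0000, 9.0000, 4.0000
Sum = 26.0000
Variance = 26.0000/4 = 6.5000

Variance = 6.5000


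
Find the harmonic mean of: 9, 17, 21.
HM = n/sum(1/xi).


Sum of reciprocals = 1/9 + 1/17 + 1/21 = 0.217554
HM = 3/0.217554 = 13.7897

HM = 13.7897


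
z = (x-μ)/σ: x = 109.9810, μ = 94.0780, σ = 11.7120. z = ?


z = (109.9810 - 94.0780)/11.7120
= 15.9030/11.7120
= 1.3578

z = 1.3578


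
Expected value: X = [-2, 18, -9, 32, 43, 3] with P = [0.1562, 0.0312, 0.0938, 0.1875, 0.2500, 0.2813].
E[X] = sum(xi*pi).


E[X] = -2*0.1562 + 18*0.0312 - 9*0.0938 + 32*0.1875 + 43*0.2500 + 3*0.2813
= -0.3124 + 0.5616 - 0.8442 + 6.0000 + 10.7500 + 0.8439
= 16.9989

E[X] = 16.9989


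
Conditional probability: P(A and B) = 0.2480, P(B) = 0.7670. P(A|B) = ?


P(A|B) = 0.2480/0.7670 = 0.3233

P(A|B) = 0.3233


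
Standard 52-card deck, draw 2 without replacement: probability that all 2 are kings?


P(all kings) = (4/52) × (3/51)
= 0.0045

P = 0.0045


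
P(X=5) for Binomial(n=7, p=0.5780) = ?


C(7,5) = 21
p^5 = 0.064512
(1-p)^2 = 0.178084
P = 21 * 0.064512 * 0.178084 = 0.2413

P(X=5) = 0.2413


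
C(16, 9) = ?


C(16,9) = 16!/(9! × 7!)
= 20922789888000/(362880 × 5040)
= 11440

C(16,9) = 11440


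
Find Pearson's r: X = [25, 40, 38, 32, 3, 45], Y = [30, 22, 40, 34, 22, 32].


Mean X = 30.5000, Mean Y = 30.0000
SD X = 13.817260, SD Y = 6.429101
Cov = 42.333333
r = 42.333333/(13.817260*6.429101) = 0.4766

r = 0.4766


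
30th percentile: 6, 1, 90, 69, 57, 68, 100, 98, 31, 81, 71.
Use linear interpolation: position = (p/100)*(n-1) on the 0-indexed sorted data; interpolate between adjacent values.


Sorted: 1, 6, 31, 57, 68, 69, 71, 81, 90, 98, 100
n = 11
Index = 30/100 * 10 = 3.0000
Lower = data[3] = 57, Upper = data[4] = 68
P30 = 57 + 0*(11) = 57.0000

P30 = 57.0000


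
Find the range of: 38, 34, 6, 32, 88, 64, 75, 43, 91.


Max = 91, Min = 6
Range = 91 - 6 = 85

Range = 85


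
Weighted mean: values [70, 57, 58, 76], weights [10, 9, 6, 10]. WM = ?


Numerator = 70*10 + 57*9 + 58*6 + 76*10 = 2321
Denominator = 10 + 9 + 6 + 10 = 35
WM = 2321/35 = 66.3143

WM = 66.3143


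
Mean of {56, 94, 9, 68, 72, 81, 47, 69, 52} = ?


Sum = 56 + 94 + 9 + 68 + 72 + 81 + 47 + 69 + 52 = 548
n = 9
Mean = 548/9 = 60.8889

Mean = 60.8889


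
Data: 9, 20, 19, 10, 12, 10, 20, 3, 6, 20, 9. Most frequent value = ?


Frequencies: 3:1, 6:1, 9:2, 10:2, 12:1, 19:1, 20:3
Max frequency = 3
Mode = 20

Mode = 20


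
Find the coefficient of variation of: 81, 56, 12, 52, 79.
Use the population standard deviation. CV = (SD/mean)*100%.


Mean = 56.0000
SD = 24.9239
CV = (24.9239/56.0000)*100 = 44.5069%

CV = 44.5069%


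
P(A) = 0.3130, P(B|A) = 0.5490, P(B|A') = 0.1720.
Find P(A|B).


P(B) = P(B|A)*P(A) + P(B|A')*P(A')
= 0.5490*0.3130 + 0.1720*0.6870
= 0.171837 + 0.118164 = 0.290001
P(A|B) = 0.171837/0.290001 = 0.5925

P(A|B) = 0.5925


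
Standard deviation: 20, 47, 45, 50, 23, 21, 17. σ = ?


Mean = 31.8571
Variance = 184.1224
SD = sqrt(184.1224) = 13.5692

SD = 13.5692


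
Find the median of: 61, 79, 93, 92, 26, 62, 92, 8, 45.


Sorted: 8, 26, 45, 61, 62, 79, 92, 92, 93
n = 9 (odd)
Middle value = 62

Median = 62


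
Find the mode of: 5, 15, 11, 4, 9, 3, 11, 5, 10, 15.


Frequencies: 3:1, 4:1, 5:2, 9:1, 10:1, 11:2, 15:2
Max frequency = 2
Mode = 5, 11, 15

Mode = 5, 11, 15


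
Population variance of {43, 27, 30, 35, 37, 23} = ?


Mean = 32.5000
Squared deviations: 110.2500, 30.2500, 6.2500, 6.2500, 20.2500, 90.2500
Sum = 263.5000
Variance = 263.5000/6 = 43.9167

Variance = 43.9167


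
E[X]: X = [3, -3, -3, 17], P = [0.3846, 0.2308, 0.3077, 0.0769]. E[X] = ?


E[X] = 3*0.3846 - 3*0.2308 - 3*0.3077 + 17*0.0769
= 1.1538 - 0.6924 - 0.9231 + 1.3073
= 0.8456

E[X] = 0.8456


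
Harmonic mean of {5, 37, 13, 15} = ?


Sum of reciprocals = 1/5 + 1/37 + 1/13 + 1/15 = 0.370617
HM = 4/0.370617 = 10.7928

HM = 10.7928


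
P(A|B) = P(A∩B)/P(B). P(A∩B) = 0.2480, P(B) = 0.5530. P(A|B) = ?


P(A|B) = 0.2480/0.5530 = 0.4485

P(A|B) = 0.4485


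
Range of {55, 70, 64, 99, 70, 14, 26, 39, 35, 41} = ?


Max = 99, Min = 14
Range = 99 - 14 = 85

Range = 85


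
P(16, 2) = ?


P(16,2) = 16!/14!
= 20922789888000/87178291200
= 240

P(16,2) = 240


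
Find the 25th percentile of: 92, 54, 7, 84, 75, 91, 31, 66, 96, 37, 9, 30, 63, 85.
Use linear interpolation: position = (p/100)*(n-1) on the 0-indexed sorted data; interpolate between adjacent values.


Sorted: 7, 9, 30, 31, 37, 54, 63, 66, 75, 84, 85, 91, 92, 96
n = 14
Index = 25/100 * 13 = 3.2500
Lower = data[3] = 31, Upper = data[4] = 37
P25 = 31 + 0.2500*(6) = 32.5000

P25 = 32.5000


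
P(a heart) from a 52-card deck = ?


13 hearts in 52 cards
P = 13/52 = 0.2500

P = 0.2500


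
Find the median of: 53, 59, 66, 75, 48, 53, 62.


Sorted: 48, 53, 53, 59, 62, 66, 75
n = 7 (odd)
Middle value = 59

Median = 59


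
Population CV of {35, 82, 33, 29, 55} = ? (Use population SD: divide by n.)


Mean = 46.8000
SD = 19.7626
CV = (19.7626/46.8000)*100 = 42.2278%

CV = 42.2278%


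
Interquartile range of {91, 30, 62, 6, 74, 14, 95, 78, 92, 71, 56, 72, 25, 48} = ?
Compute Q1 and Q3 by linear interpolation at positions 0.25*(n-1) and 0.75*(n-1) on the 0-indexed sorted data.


Sorted: 6, 14, 25, 30, 48, 56, 62, 71, 72, 74, 78, 91, 92, 95
Q1 (25th %ile) = 34.5000
Q3 (75th %ile) = 77.0000
IQR = 77.0000 - 34.5000 = 42.5000

IQR = 42.5000


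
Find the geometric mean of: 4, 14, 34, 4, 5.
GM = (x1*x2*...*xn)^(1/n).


Product = 4 × 14 × 34 × 4 × 5 = 38080
GM = 38080^(1/5) = 8.2440

GM = 8.2440


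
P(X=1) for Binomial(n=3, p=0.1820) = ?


C(3,1) = 3
p^1 = 0.182000
(1-p)^2 = 0.669124
P = 3 * 0.182000 * 0.669124 = 0.3653

P(X=1) = 0.3653


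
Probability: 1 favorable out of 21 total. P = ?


P = 1/21 = 0.0476

P = 0.0476


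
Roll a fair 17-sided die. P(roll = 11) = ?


Favorable outcomes (roll = 11): 1
Total outcomes = 17
P = 1/17 = 0.0588

P = 0.0588


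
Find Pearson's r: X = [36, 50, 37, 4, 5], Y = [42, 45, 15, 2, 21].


Mean X = 26.4000, Mean Y = 25.0000
SD X = 18.553706, SD Y = 16.334014
Cov = 226.000000
r = 226.000000/(18.553706*16.334014) = 0.7457

r = 0.7457


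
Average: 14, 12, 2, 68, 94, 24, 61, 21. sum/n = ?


Sum = 14 + 12 + 2 + 68 + 94 + 24 + 61 + 21 = 296
n = 8
Mean = 296/8 = 37.0000

Mean = 37.0000


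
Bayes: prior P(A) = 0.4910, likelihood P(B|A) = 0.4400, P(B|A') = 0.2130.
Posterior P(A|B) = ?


P(B) = P(B|A)*P(A) + P(B|A')*P(A')
= 0.4400*0.4910 + 0.2130*0.5090
= 0.216040 + 0.108417 = 0.324457
P(A|B) = 0.216040/0.324457 = 0.6659

P(A|B) = 0.6659


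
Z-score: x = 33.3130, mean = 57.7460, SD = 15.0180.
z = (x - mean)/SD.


z = (33.3130 - 57.7460)/15.0180
= -24.4330/15.0180
= -1.6269

z = -1.6269


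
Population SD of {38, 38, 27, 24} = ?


Mean = 31.7500
Variance = 40.1875
SD = sqrt(40.1875) = 6.3394

SD = 6.3394


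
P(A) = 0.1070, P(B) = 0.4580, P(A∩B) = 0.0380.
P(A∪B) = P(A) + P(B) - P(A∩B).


P(A∪B) = 0.1070 + 0.4580 - 0.0380
= 0.5650 - 0.0380
= 0.5270

P(A∪B) = 0.5270


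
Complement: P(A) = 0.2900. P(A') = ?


P(not A) = 1 - 0.2900 = 0.7100

P(not A) = 0.7100


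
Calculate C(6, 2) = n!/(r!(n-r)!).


C(6,2) = 6!/(2! × 4!)
= 720/(2 × 24)
= 15

C(6,2) = 15


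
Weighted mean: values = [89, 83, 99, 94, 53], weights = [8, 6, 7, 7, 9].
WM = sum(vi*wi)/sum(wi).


Numerator = 89*8 + 83*6 + 99*7 + 94*7 + 53*9 = 3038
Denominator = 8 + 6 + 7 + 7 + 9 = 37
WM = 3038/37 = 82.1081

WM = 82.1081


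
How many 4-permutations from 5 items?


P(5,4) = 5!/1!
= 120/1
= 120

P(5,4) = 120


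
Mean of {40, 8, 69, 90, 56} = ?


Sum = 40 + 8 + 69 + 90 + 56 = 263
n = 5
Mean = 263/5 = 52.6000

Mean = 52.6000


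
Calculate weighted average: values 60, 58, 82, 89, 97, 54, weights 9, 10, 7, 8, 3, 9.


Numerator = 60*9 + 58*10 + 82*7 + 89*8 + 97*3 + 54*9 = 3183
Denominator = 9 + 10 + 7 + 8 + 3 + 9 = 46
WM = 3183/46 = 69.1957

WM = 69.1957


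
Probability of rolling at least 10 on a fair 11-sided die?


Favorable outcomes (roll ≥ 10): 2
Total outcomes = 11
P = 2/11 = 0.1818

P = 0.1818


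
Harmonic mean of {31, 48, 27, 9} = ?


Sum of reciprocals = 1/31 + 1/48 + 1/27 + 1/9 = 0.201240
HM = 4/0.201240 = 19.8768

HM = 19.8768


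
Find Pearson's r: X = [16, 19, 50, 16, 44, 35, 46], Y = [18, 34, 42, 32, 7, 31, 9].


Mean X = 32.2857, Mean Y = 24.7143
SD X = 13.904925, SD Y = 12.440881
Cov = -33.204082
r = -33.204082/(13.904925*12.440881) = -0.1919

r = -0.1919


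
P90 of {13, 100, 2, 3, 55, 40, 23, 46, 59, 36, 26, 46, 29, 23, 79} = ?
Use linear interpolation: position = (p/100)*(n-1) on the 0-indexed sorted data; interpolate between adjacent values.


Sorted: 2, 3, 13, 23, 23, 26, 29, 36, 40, 46, 46, 55, 59, 79, 100
n = 15
Index = 90/100 * 14 = 12.6000
Lower = data[12] = 59, Upper = data[13] = 79
P90 = 59 + 0.6000*(20) = 71.0000

P90 = 71.0000


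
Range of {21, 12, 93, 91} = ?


Max = 93, Min = 12
Range = 93 - 12 = 81

Range = 81


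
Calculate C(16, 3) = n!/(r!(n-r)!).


C(16,3) = 16!/(3! × 13!)
= 20922789888000/(6 × 6227020800)
= 560

C(16,3) = 560


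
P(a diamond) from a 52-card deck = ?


13 diamonds in 52 cards
P = 13/52 = 0.2500

P = 0.2500


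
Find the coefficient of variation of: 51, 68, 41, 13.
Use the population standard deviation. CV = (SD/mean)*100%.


Mean = 43.2500
SD = 19.9546
CV = (19.9546/43.2500)*100 = 46.1379%

CV = 46.1379%


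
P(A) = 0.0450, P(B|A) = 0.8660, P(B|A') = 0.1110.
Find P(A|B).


P(B) = P(B|A)*P(A) + P(B|A')*P(A')
= 0.8660*0.0450 + 0.1110*0.9550
= 0.038970 + 0.106005 = 0.144975
P(A|B) = 0.038970/0.144975 = 0.2688

P(A|B) = 0.2688


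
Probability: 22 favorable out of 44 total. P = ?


P = 22/44 = 0.5000

P = 0.5000


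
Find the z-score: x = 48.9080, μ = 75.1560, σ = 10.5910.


z = (48.9080 - 75.1560)/10.5910
= -26.2480/10.5910
= -2.4783

z = -2.4783


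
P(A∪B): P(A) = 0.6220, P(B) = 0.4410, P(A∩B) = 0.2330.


P(A∪B) = 0.6220 + 0.4410 - 0.2330
= 1.0630 - 0.2330
= 0.8300

P(A∪B) = 0.8300


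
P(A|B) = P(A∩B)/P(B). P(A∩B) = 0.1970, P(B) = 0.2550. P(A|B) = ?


P(A|B) = 0.1970/0.2550 = 0.7725

P(A|B) = 0.7725


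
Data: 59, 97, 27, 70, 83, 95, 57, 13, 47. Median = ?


Sorted: 13, 27, 47, 57, 59, 70, 83, 95, 97
n = 9 (odd)
Middle value = 59

Median = 59


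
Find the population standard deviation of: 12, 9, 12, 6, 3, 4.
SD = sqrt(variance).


Mean = 7.6667
Variance = 12.8889
SD = sqrt(12.8889) = 3.5901

SD = 3.5901


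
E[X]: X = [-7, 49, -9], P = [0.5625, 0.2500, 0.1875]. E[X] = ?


E[X] = -7*0.5625 + 49*0.2500 - 9*0.1875
= -3.9375 + 12.2500 - 1.6875
= 6.6250

E[X] = 6.6250


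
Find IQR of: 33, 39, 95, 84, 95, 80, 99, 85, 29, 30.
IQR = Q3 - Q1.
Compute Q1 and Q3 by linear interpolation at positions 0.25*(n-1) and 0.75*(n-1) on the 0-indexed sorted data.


Sorted: 29, 30, 33, 39, 80, 84, 85, 95, 95, 99
Q1 (25th %ile) = 34.5000
Q3 (75th %ile) = 92.5000
IQR = 92.5000 - 34.5000 = 58.0000

IQR = 58.0000


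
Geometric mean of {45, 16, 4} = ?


Product = 45 × 16 × 4 = 2880
GM = 2880^(1/3) = 14.2276

GM = 14.2276


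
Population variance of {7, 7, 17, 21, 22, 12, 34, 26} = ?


Mean = 18.2500
Squared deviations: 126.5625, 126.5625, 1.5625, 7.5625, 14.0625, 39.0625, 248.0625, 60.0625
Sum = 623.5000
Variance = 623.5000/8 = 77.9375

Variance = 77.9375


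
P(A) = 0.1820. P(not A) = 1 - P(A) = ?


P(not A) = 1 - 0.1820 = 0.8180

P(not A) = 0.8180


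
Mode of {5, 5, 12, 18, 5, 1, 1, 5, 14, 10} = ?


Frequencies: 1:2, 5:4, 10:1, 12:1, 14:1, 18:1
Max frequency = 4
Mode = 5

Mode = 5


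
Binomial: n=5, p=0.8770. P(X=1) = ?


C(5,1) = 5
p^1 = 0.877000
(1-p)^4 = 0.000229
P = 5 * 0.877000 * 0.000229 = 0.0010

P(X=1) = 0.0010


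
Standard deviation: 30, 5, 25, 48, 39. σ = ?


Mean = 29.4000
Variance = 210.6400
SD = sqrt(210.6400) = 14.5134

SD = 14.5134


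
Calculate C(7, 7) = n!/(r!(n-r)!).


C(7,7) = 7!/(7! × 0!)
= 5040/(5040 × 1)
= 1

C(7,7) = 1


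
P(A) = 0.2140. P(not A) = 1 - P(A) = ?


P(not A) = 1 - 0.2140 = 0.7860

P(not A) = 0.7860


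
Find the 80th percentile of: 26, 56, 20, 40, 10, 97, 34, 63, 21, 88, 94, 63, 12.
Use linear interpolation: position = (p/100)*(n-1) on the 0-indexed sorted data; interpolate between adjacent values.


Sorted: 10, 12, 20, 21, 26, 34, 40, 56, 63, 63, 88, 94, 97
n = 13
Index = 80/100 * 12 = 9.6000
Lower = data[9] = 63, Upper = data[10] = 88
P80 = 63 + 0.6000*(25) = 78.0000

P80 = 78.0000


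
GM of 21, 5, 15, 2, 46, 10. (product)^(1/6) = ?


Product = 21 × 5 × 15 × 2 × 46 × 10 = 1449000
GM = 1449000^(1/6) = 10.6376

GM = 10.6376


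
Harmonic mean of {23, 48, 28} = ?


Sum of reciprocals = 1/23 + 1/48 + 1/28 = 0.100026
HM = 3/0.100026 = 29.9922

HM = 29.9922


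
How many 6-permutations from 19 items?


P(19,6) = 19!/13!
= 121645100408832000/6227020800
= 19535040

P(19,6) = 19535040


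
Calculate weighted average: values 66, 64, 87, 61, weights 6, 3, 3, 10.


Numerator = 66*6 + 64*3 + 87*3 + 61*10 = 1459
Denominator = 6 + 3 + 3 + 10 = 22
WM = 1459/22 = 66.3182

WM = 66.3182


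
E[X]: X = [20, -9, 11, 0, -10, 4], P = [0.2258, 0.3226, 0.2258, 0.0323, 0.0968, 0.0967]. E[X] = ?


E[X] = 20*0.2258 - 9*0.3226 + 11*0.2258 + 0*0.0323 - 10*0.0968 + 4*0.0967
= 4.5160 - 2.9034 + 2.4838 + 0 - 0.9680 + 0.3868
= 3.5152

E[X] = 3.5152


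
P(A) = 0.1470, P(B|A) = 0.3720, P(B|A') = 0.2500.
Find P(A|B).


P(B) = P(B|A)*P(A) + P(B|A')*P(A')
= 0.3720*0.1470 + 0.2500*0.8530
= 0.054684 + 0.213250 = 0.267934
P(A|B) = 0.054684/0.267934 = 0.2041

P(A|B) = 0.2041


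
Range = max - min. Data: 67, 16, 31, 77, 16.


Max = 77, Min = 16
Range = 77 - 16 = 61

Range = 61


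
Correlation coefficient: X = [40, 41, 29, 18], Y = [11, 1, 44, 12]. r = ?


Mean X = 32.0000, Mean Y = 17.0000
SD X = 9.354143, SD Y = 16.170962
Cov = -50.750000
r = -50.750000/(9.354143*16.170962) = -0.3355

r = -0.3355


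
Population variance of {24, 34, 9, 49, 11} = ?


Mean = 25.4000
Squared deviations: 1.9600, 73.9600, 268.9600, 556.9600, 207.3600
Sum = 1109.2000
Variance = 1109.2000/5 = 221.8400

Variance = 221.8400


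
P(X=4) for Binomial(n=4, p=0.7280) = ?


C(4,4) = 1
p^4 = 0.280883
(1-p)^0 = 1.000000
P = 1 * 0.280883 * 1.000000 = 0.2809

P(X=4) = 0.2809


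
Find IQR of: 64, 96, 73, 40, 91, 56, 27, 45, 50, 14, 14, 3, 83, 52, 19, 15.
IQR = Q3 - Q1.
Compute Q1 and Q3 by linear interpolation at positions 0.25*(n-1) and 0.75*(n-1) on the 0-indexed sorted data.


Sorted: 3, 14, 14, 15, 19, 27, 40, 45, 50, 52, 56, 64, 73, 83, 91, 96
Q1 (25th %ile) = 18.0000
Q3 (75th %ile) = 66.2500
IQR = 66.2500 - 18.0000 = 48.2500

IQR = 48.2500


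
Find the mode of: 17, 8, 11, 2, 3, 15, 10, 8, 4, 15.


Frequencies: 2:1, 3:1, 4:1, 8:2, 10:1, 11:1, 15:2, 17:1
Max frequency = 2
Mode = 8, 15

Mode = 8, 15


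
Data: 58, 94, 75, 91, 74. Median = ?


Sorted: 58, 74, 75, 91, 94
n = 5 (odd)
Middle value = 75

Median = 75


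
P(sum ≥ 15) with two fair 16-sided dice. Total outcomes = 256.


Total outcomes = 16×16 = 256
Favorable (sum ≥ 15): 165
P = 165/256 = 0.6445

P = 0.6445


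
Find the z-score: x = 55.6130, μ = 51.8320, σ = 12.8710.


z = (55.6130 - 51.8320)/12.8710
= 3.7810/12.8710
= 0.2938

z = 0.2938


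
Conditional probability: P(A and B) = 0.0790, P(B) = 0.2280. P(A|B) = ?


P(A|B) = 0.0790/0.2280 = 0.3465

P(A|B) = 0.3465


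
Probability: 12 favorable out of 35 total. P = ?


P = 12/35 = 0.3429

P = 0.3429


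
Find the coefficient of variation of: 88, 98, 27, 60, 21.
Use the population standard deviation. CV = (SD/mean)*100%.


Mean = 58.8000
SD = 31.0831
CV = (31.0831/58.8000)*100 = 52.8624%

CV = 52.8624%


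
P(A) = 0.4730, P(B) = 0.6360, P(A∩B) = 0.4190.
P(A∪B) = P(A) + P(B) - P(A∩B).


P(A∪B) = 0.4730 + 0.6360 - 0.4190
= 1.1090 - 0.4190
= 0.6900

P(A∪B) = 0.6900


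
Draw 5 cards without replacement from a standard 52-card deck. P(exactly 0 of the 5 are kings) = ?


Hypergeometric: P(X=0) = C(4,0)·C(48,5) / C(52,5)
= 1 × 1712304 / 2598960
= 1712304/2598960 = 0.6588

P = 0.6588


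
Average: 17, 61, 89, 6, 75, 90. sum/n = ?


Sum = 17 + 61 + 89 + 6 + 75 + 90 = 338
n = 6
Mean = 338/6 = 56.3333

Mean = 56.3333


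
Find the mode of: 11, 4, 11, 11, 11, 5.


Frequencies: 4:1, 5:1, 11:4
Max frequency = 4
Mode = 11

Mode = 11


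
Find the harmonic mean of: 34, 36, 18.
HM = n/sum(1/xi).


Sum of reciprocals = 1/34 + 1/36 + 1/18 = 0.112745
HM = 3/0.112745 = 26.6087

HM = 26.6087


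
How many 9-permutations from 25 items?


P(25,9) = 25!/16!
= 15511210043330985984000000/20922789888000
= 741354768000

P(25,9) = 741354768000


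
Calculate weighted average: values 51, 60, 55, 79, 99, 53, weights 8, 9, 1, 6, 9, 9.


Numerator = 51*8 + 60*9 + 55*1 + 79*6 + 99*9 + 53*9 = 2845
Denominator = 8 + 9 + 1 + 6 + 9 + 9 = 42
WM = 2845/42 = 67.7381

WM = 67.7381


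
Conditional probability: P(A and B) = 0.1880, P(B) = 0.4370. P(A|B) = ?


P(A|B) = 0.1880/0.4370 = 0.4302

P(A|B) = 0.4302


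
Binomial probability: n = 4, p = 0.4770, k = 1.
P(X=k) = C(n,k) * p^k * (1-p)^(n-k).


C(4,1) = 4
p^1 = 0.477000
(1-p)^3 = 0.143056
P = 4 * 0.477000 * 0.143056 = 0.2730

P(X=1) = 0.2730


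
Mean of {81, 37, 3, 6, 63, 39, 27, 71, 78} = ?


Sum = 81 + 37 + 3 + 6 + 63 + 39 + 27 + 71 + 78 = 405
n = 9
Mean = 405/9 = 45.0000

Mean = 45.0000


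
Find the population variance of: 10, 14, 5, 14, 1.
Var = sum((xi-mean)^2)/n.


Mean = 8.8000
Squared deviations: 1.4400, 27.0400, 14.4400, 27.0400, 60.8400
Sum = 130.8000
Variance = 130.8000/5 = 26.1600

Variance = 26.1600


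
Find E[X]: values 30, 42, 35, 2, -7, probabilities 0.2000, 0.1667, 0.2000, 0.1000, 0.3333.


E[X] = 30*0.2000 + 42*0.1667 + 35*0.2000 + 2*0.1000 - 7*0.3333
= 6.0000 + 7.0014 + 7.0000 + 0.2000 - 2.3331
= 17.8683

E[X] = 17.8683


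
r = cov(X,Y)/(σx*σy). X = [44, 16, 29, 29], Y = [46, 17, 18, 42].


Mean X = 29.5000, Mean Y = 30.7500
SD X = 9.912114, SD Y = 13.329947
Cov = 101.875000
r = 101.875000/(9.912114*13.329947) = 0.7710

r = 0.7710


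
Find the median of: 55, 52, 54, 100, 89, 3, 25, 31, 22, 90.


Sorted: 3, 22, 25, 31, 52, 54, 55, 89, 90, 100
n = 10 (even)
Middle values: 52 and 54
Median = (52+54)/2 = 53.0000

Median = 53.0000


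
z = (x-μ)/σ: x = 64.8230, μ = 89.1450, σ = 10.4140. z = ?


z = (64.8230 - 89.1450)/10.4140
= -24.3220/10.4140
= -2.3355

z = -2.3355


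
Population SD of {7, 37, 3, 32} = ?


Mean = 19.7500
Variance = 222.6875
SD = sqrt(222.6875) = 14.9227

SD = 14.9227


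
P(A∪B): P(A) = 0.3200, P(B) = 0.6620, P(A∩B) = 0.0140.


P(A∪B) = 0.3200 + 0.6620 - 0.0140
= 0.9820 - 0.0140
= 0.9680

P(A∪B) = 0.9680


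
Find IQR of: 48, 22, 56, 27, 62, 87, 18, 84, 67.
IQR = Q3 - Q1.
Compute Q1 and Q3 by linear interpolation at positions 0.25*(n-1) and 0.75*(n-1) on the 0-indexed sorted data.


Sorted: 18, 22, 27, 48, 56, 62, 67, 84, 87
Q1 (25th %ile) = 27.0000
Q3 (75th %ile) = 67.0000
IQR = 67.0000 - 27.0000 = 40.0000

IQR = 40.0000


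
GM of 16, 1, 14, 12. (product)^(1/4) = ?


Product = 16 × 1 × 14 × 12 = 2688
GM = 2688^(1/4) = 7.2004

GM = 7.2004


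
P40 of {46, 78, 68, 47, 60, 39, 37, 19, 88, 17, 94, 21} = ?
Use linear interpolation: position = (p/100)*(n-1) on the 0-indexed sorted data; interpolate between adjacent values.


Sorted: 17, 19, 21, 37, 39, 46, 47, 60, 68, 78, 88, 94
n = 12
Index = 40/100 * 11 = 4.4000
Lower = data[4] = 39, Upper = data[5] = 46
P40 = 39 + 0.4000*(7) = 41.8000

P40 = 41.8000


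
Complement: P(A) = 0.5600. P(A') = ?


P(not A) = 1 - 0.5600 = 0.4400

P(not A) = 0.4400


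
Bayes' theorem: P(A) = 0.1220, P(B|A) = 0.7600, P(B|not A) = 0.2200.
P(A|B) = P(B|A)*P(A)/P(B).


P(B) = P(B|A)*P(A) + P(B|A')*P(A')
= 0.7600*0.1220 + 0.2200*0.8780
= 0.092720 + 0.193160 = 0.285880
P(A|B) = 0.092720/0.285880 = 0.3243

P(A|B) = 0.3243


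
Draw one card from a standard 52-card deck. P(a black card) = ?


26 black cards in 52 cards
P = 26/52 = 0.5000

P = 0.5000


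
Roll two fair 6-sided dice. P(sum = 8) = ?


Total outcomes = 6×6 = 36
Favorable (sum = 8): 5
P = 5/36 = 0.1389

P = 0.1389


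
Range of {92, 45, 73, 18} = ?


Max = 92, Min = 18
Range = 92 - 18 = 74

Range = 74


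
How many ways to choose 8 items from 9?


C(9,8) = 9!/(8! × 1!)
= 362880/(40320 × 1)
= 9

C(9,8) = 9


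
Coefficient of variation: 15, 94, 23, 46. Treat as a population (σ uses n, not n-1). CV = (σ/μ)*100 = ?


Mean = 44.5000
SD = 30.7612
CV = (30.7612/44.5000)*100 = 69.1262%

CV = 69.1262%


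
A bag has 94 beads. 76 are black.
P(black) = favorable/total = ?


P = 76/94 = 0.8085

P = 0.8085


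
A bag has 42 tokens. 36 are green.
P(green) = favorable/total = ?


P = 36/42 = 0.8571

P = 0.8571


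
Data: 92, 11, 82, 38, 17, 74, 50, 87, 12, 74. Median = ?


Sorted: 11, 12, 17, 38, 50, 74, 74, 82, 87, 92
n = 10 (even)
Middle values: 50 and 74
Median = (50+74)/2 = 62.0000

Median = 62.0000


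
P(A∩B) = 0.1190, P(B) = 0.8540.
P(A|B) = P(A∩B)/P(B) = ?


P(A|B) = 0.1190/0.8540 = 0.1393

P(A|B) = 0.1393


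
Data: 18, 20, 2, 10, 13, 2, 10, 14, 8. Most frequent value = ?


Frequencies: 2:2, 8:1, 10:2, 13:1, 14:1, 18:1, 20:1
Max frequency = 2
Mode = 2, 10

Mode = 2, 10


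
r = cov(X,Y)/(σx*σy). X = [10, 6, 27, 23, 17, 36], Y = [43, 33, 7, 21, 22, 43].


Mean X = 19.8333, Mean Y = 28.1667
SD X = 10.155732, SD Y = 12.915323
Cov = -21.638889
r = -21.638889/(10.155732*12.915323) = -0.1650

r = -0.1650


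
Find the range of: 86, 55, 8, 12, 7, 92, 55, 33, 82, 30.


Max = 92, Min = 7
Range = 92 - 7 = 85

Range = 85


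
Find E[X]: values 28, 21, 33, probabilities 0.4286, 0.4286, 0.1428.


E[X] = 28*0.4286 + 21*0.4286 + 33*0.1428
= 12.0008 + 9.0006 + 4.7124
= 25.7138

E[X] = 25.7138


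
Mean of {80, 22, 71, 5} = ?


Sum = 80 + 22 + 71 + 5 = 178
n = 4
Mean = 178/4 = 44.5000

Mean = 44.5000


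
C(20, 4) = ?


C(20,4) = 20!/(4! × 16!)
= 2432902008176640000/(24 × 20922789888000)
= 4845

C(20,4) = 4845


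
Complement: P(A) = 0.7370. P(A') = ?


P(not A) = 1 - 0.7370 = 0.2630

P(not A) = 0.2630


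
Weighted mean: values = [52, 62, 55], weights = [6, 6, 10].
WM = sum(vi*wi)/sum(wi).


Numerator = 52*6 + 62*6 + 55*10 = 1234
Denominator = 6 + 6 + 10 = 22
WM = 1234/22 = 56.0909

WM = 56.0909


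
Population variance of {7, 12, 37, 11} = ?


Mean = 16.7500
Squared deviations: 95.0625, 22.5625, 410.0625, 33.0625
Sum = 560.7500
Variance = 560.7500/4 = 140.1875

Variance = 140.1875


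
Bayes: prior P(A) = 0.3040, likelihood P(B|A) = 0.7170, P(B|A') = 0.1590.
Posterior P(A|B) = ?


P(B) = P(B|A)*P(A) + P(B|A')*P(A')
= 0.7170*0.3040 + 0.1590*0.6960
= 0.217968 + 0.110664 = 0.328632
P(A|B) = 0.217968/0.328632 = 0.6633

P(A|B) = 0.6633


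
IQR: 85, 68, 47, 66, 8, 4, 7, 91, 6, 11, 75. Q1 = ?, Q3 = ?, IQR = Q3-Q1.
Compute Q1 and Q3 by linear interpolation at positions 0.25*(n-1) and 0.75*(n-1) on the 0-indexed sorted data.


Sorted: 4, 6, 7, 8, 11, 47, 66, 68, 75, 85, 91
Q1 (25th %ile) = 7.5000
Q3 (75th %ile) = 71.5000
IQR = 71.5000 - 7.5000 = 64.0000

IQR = 64.0000
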